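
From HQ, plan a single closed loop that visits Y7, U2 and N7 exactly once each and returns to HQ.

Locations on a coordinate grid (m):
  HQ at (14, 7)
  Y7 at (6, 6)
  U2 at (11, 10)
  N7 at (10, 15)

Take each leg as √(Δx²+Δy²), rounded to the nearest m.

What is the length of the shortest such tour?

Minimum total distance: 27 m.

HQ→Y7→U2→N7→HQ: 8+6+5+9 = 28
HQ→Y7→N7→U2→HQ: 8+10+5+4 = 27
HQ→U2→Y7→N7→HQ: 4+6+10+9 = 29
The minimum is 27.
One optimal route: HQ → Y7 → N7 → U2 → HQ (or its reverse).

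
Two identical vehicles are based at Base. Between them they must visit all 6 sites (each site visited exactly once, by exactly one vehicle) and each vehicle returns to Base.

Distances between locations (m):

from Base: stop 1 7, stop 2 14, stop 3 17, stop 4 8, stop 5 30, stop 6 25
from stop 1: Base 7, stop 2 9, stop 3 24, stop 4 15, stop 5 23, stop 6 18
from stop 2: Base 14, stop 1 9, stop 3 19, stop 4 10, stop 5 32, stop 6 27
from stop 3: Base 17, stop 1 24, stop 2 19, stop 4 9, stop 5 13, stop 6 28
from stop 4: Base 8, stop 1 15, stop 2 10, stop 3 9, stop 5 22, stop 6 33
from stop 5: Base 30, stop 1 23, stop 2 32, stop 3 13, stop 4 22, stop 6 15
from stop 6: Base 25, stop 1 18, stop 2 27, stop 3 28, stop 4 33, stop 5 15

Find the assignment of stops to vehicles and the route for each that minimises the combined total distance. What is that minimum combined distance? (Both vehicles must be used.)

Minimum combined distance: 98 m.

There are 2^5 − 1 = 31 ways to divide the 6 stops into two non-empty groups. For each, the best each vehicle can do is its own shortest tour through its group:
  {stop 1} + {stop 2, stop 3, stop 4, stop 5, stop 6}: 14 + 86 = 100
  {stop 2} + {stop 1, stop 3, stop 4, stop 5, stop 6}: 28 + 70 = 98
  {stop 1, stop 2} + {stop 3, stop 4, stop 5, stop 6}: 30 + 70 = 100
  {stop 3} + {stop 1, stop 2, stop 4, stop 5, stop 6}: 34 + 86 = 120
  {stop 1, stop 3} + {stop 2, stop 4, stop 5, stop 6}: 48 + 86 = 134
  {stop 2, stop 3} + {stop 1, stop 4, stop 5, stop 6}: 50 + 70 = 120
  … (31 splits in total)
Best: vehicle 1 Base → stop 2 → Base = 28; vehicle 2 Base → stop 1 → stop 6 → stop 5 → stop 3 → stop 4 → Base = 70; combined 98.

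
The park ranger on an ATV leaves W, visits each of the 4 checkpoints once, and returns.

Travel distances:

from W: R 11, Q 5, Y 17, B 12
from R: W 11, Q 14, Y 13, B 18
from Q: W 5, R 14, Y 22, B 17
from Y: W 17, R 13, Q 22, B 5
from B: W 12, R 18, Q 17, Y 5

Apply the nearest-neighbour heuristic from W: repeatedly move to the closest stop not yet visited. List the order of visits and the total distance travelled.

W → [Q:5 / R:11 / B:12 / Y:17] → Q (5)
Q → [R:14 / B:17 / Y:22] → R (14)
R → [Y:13 / B:18] → Y (13)
Y → [B:5] → B (5)
Return B→W: 12.
Total = 5 + 14 + 13 + 5 + 12 = 49.

49 along W → Q → R → Y → B → W.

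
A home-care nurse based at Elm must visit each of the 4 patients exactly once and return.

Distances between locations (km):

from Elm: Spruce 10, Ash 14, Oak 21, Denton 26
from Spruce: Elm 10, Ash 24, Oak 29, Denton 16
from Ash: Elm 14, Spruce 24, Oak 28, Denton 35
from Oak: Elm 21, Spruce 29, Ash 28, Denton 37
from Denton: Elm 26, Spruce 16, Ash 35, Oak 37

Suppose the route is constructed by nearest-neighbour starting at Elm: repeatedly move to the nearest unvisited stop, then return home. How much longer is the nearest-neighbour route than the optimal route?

Elm: Spruce=10, Ash=14, Oak=21, Denton=26 ⇒ Spruce
Spruce: Denton=16, Ash=24, Oak=29 ⇒ Denton
Denton: Ash=35, Oak=37 ⇒ Ash
Ash: Oak=28 ⇒ Oak
NN route Elm → Spruce → Denton → Ash → Oak → Elm costs 110.
Optimal: Elm → Spruce → Denton → Oak → Ash → Elm costs 105 (by enumerating all 12 distinct tours).
Excess = 110 − 105 = 5.

The nearest-neighbour route is 5 km longer than optimal.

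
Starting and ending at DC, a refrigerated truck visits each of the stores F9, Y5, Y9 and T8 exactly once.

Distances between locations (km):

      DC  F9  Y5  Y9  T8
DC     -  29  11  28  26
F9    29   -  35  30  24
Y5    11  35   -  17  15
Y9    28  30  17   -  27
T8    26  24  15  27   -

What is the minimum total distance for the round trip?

DC → F9 → Y5 → Y9 → T8 → DC: 29+35+17+27+26 = 134
DC → F9 → Y5 → T8 → Y9 → DC: 29+35+15+27+28 = 134
DC → F9 → Y9 → Y5 → T8 → DC: 29+30+17+15+26 = 117
DC → F9 → Y9 → T8 → Y5 → DC: 29+30+27+15+11 = 112
DC → F9 → T8 → Y5 → Y9 → DC: 29+24+15+17+28 = 113
DC → F9 → T8 → Y9 → Y5 → DC: 29+24+27+17+11 = 108
DC → Y5 → F9 → Y9 → T8 → DC: 11+35+30+27+26 = 129
DC → Y5 → F9 → T8 → Y9 → DC: 11+35+24+27+28 = 125
DC → Y5 → Y9 → F9 → T8 → DC: 11+17+30+24+26 = 108
DC → Y5 → T8 → F9 → Y9 → DC: 11+15+24+30+28 = 108
DC → Y9 → F9 → Y5 → T8 → DC: 28+30+35+15+26 = 134
DC → Y9 → Y5 → F9 → T8 → DC: 28+17+35+24+26 = 130
The minimum is 108.
One optimal route: DC → F9 → T8 → Y9 → Y5 → DC (or its reverse).

Shortest round trip = 108 km.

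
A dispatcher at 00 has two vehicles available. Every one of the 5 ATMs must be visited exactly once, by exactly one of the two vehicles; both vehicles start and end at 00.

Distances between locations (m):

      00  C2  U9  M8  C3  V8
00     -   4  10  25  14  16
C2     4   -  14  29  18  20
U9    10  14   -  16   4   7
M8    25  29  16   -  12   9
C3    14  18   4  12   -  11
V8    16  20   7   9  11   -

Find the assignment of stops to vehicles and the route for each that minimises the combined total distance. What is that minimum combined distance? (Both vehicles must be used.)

59 m — the smallest possible combined total.

Try each way of splitting the stops between the two vehicles (each non-empty) and, for each split, find the best tour for each vehicle:
  {C2} + {U9, M8, C3, V8}: 8 + 51 = 59
  {U9} + {C2, M8, C3, V8}: 20 + 59 = 79
  {C2, U9} + {M8, C3, V8}: 28 + 51 = 79
  {M8} + {C2, U9, C3, V8}: 50 + 49 = 99
  {C2, M8} + {U9, C3, V8}: 58 + 41 = 99
  {U9, M8} + {C2, C3, V8}: 51 + 49 = 100
  … (15 splits in total)
Best: vehicle 1 00 → C2 → 00 = 8; vehicle 2 00 → U9 → C3 → M8 → V8 → 00 = 51; combined 59.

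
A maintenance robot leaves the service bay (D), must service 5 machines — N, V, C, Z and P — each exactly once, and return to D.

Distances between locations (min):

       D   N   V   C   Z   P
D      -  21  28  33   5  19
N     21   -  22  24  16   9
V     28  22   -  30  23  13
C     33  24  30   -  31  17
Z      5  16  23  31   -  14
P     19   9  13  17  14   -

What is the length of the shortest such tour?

103 min — the shortest possible round trip.

D-N-V-C-Z-P-D: 21+22+30+31+14+19 = 137
D-N-V-C-P-Z-D: 21+22+30+17+14+5 = 109
D-N-V-Z-C-P-D: 21+22+23+31+17+19 = 133
D-N-V-Z-P-C-D: 21+22+23+14+17+33 = 130
D-N-V-P-C-Z-D: 21+22+13+17+31+5 = 109
D-N-V-P-Z-C-D: 21+22+13+14+31+33 = 134
D-N-C-V-Z-P-D: 21+24+30+23+14+19 = 131
D-N-C-V-P-Z-D: 21+24+30+13+14+5 = 107
D-N-C-Z-V-P-D: 21+24+31+23+13+19 = 131
D-N-C-Z-P-V-D: 21+24+31+14+13+28 = 131
D-N-C-P-V-Z-D: 21+24+17+13+23+5 = 103
D-N-C-P-Z-V-D: 21+24+17+14+23+28 = 127
D-N-Z-V-C-P-D: 21+16+23+30+17+19 = 126
D-N-Z-V-P-C-D: 21+16+23+13+17+33 = 123
… (46 more)
The minimum is 103.
One optimal route: D → N → C → P → V → Z → D (or its reverse).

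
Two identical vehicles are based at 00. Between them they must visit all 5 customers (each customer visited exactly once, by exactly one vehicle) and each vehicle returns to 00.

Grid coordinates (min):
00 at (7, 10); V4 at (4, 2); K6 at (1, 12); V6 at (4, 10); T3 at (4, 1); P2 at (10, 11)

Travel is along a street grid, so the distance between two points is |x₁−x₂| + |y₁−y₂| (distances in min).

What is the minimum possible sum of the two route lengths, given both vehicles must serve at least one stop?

Minimum combined distance: 42 min.

Check every non-empty split of the stops between the two vehicles; for each half take its own optimal tour:
  {V4} + {K6, V6, T3, P2}: 22 + 40 = 62
  {K6} + {V4, V6, T3, P2}: 16 + 32 = 48
  {V4, K6} + {V6, T3, P2}: 32 + 32 = 64
  {V6} + {V4, K6, T3, P2}: 6 + 40 = 46
  {V4, V6} + {K6, T3, P2}: 22 + 40 = 62
  {K6, V6} + {V4, T3, P2}: 16 + 32 = 48
  … (15 splits in total)
  {V4, K6, V6, T3} + {P2}: 34 + 8 = 42  ← best
Best: vehicle 1 00 → V4 → T3 → K6 → V6 → 00 = 34; vehicle 2 00 → P2 → 00 = 8; combined 42.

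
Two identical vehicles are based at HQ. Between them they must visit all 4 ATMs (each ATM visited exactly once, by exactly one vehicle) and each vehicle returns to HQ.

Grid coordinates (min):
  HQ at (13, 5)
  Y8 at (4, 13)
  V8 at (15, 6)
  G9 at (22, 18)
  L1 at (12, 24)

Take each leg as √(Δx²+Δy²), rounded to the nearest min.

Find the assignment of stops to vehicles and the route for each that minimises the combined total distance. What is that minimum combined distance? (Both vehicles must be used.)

58 min — the smallest possible combined total.

Check every non-empty split of the stops between the two vehicles; for each half take its own optimal tour:
  {Y8} + {V8, G9, L1}: 24 + 47 = 71
  {V8} + {Y8, G9, L1}: 4 + 54 = 58
  {Y8, V8} + {G9, L1}: 27 + 47 = 74
  {G9} + {Y8, V8, L1}: 32 + 46 = 78
  {Y8, G9} + {V8, L1}: 47 + 39 = 86
  {V8, G9} + {Y8, L1}: 32 + 45 = 77
  … (7 splits in total)
Best: vehicle 1 HQ → V8 → HQ = 4; vehicle 2 HQ → Y8 → L1 → G9 → HQ = 54; combined 58.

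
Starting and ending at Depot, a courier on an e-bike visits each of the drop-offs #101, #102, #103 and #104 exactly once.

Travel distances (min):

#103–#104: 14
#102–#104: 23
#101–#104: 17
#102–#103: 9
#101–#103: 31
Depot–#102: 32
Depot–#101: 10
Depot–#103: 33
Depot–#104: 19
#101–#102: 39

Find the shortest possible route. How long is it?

With 4 stops there are 4!/2 = 12 distinct round trips (a route and its reverse cost the same).
Depot → #101 → #102 → #103 → #104 → Depot: 10+39+9+14+19 = 91
Depot → #101 → #102 → #104 → #103 → Depot: 10+39+23+14+33 = 119
Depot → #101 → #103 → #102 → #104 → Depot: 10+31+9+23+19 = 92
Depot → #101 → #103 → #104 → #102 → Depot: 10+31+14+23+32 = 110
Depot → #101 → #104 → #102 → #103 → Depot: 10+17+23+9+33 = 92
Depot → #101 → #104 → #103 → #102 → Depot: 10+17+14+9+32 = 82
Depot → #102 → #101 → #103 → #104 → Depot: 32+39+31+14+19 = 135
Depot → #102 → #101 → #104 → #103 → Depot: 32+39+17+14+33 = 135
Depot → #102 → #103 → #101 → #104 → Depot: 32+9+31+17+19 = 108
Depot → #102 → #104 → #101 → #103 → Depot: 32+23+17+31+33 = 136
Depot → #103 → #101 → #102 → #104 → Depot: 33+31+39+23+19 = 145
Depot → #103 → #102 → #101 → #104 → Depot: 33+9+39+17+19 = 117
The minimum is 82.
One optimal route: Depot → #101 → #104 → #103 → #102 → Depot (or its reverse).

82 min — the shortest possible round trip.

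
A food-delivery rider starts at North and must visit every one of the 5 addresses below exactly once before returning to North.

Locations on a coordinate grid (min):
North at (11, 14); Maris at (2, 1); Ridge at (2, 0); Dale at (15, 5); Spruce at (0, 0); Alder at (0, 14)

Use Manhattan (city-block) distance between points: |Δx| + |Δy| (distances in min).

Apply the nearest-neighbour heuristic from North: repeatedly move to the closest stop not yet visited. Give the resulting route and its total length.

Total distance 58 min via the nearest-neighbour route North → Alder → Spruce → Ridge → Maris → Dale → North.

From North: distances to unvisited — Alder=11, Dale=13, Maris=22, Ridge=23, Spruce=25. Nearest is Alder (11).
From Alder: distances to unvisited — Spruce=14, Maris=15, Ridge=16, Dale=24. Nearest is Spruce (14).
From Spruce: distances to unvisited — Ridge=2, Maris=3, Dale=20. Nearest is Ridge (2).
From Ridge: distances to unvisited — Maris=1, Dale=18. Nearest is Maris (1).
From Maris: distances to unvisited — Dale=17. Nearest is Dale (17).
Return Dale→North: 13.
Total = 11 + 14 + 2 + 1 + 17 + 13 = 58.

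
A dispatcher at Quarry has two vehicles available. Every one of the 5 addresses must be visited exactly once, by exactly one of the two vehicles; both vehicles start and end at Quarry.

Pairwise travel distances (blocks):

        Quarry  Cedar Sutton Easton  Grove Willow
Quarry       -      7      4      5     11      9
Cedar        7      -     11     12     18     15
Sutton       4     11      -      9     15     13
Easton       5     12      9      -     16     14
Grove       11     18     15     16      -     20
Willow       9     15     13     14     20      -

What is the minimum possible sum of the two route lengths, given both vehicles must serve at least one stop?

71 blocks — the smallest possible combined total.

Check every non-empty split of the stops between the two vehicles; for each half take its own optimal tour:
  {Cedar} + {Sutton, Easton, Grove, Willow}: 14 + 58 = 72
  {Sutton} + {Cedar, Easton, Grove, Willow}: 8 + 63 = 71
  {Cedar, Sutton} + {Easton, Grove, Willow}: 22 + 50 = 72
  {Easton} + {Cedar, Sutton, Grove, Willow}: 10 + 61 = 71
  {Cedar, Easton} + {Sutton, Grove, Willow}: 24 + 48 = 72
  {Sutton, Easton} + {Cedar, Grove, Willow}: 18 + 53 = 71
  … (15 splits in total)
Best: vehicle 1 Quarry → Sutton → Quarry = 8; vehicle 2 Quarry → Cedar → Willow → Easton → Grove → Quarry = 63; combined 71.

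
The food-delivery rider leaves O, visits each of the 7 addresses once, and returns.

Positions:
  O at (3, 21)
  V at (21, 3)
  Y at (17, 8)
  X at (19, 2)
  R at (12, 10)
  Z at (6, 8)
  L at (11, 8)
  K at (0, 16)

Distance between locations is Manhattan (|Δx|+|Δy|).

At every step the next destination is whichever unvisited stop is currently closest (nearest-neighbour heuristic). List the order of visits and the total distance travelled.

O → [K:8 / Z:16 / R:20 / L:21 / Y:27 / X:35 / V:36] → K (8)
K → [Z:14 / R:18 / L:19 / Y:25 / X:33 / V:34] → Z (14)
Z → [L:5 / R:8 / Y:11 / X:19 / V:20] → L (5)
L → [R:3 / Y:6 / X:14 / V:15] → R (3)
R → [Y:7 / X:15 / V:16] → Y (7)
Y → [X:8 / V:9] → X (8)
X → [V:3] → V (3)
Return V→O: 36.
Total = 8 + 14 + 5 + 3 + 7 + 8 + 3 + 36 = 84.

84 along O → K → Z → L → R → Y → X → V → O.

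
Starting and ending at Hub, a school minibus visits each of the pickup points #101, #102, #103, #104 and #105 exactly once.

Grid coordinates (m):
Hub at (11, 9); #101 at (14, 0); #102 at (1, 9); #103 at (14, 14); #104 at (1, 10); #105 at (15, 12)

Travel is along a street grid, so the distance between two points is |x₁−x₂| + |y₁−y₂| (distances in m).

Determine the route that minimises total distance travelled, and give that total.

There are 60 distinct closed tours to check (reversals are equivalent).
Hub - #101 - #102 - #103 - #104 - #105 - Hub: 12+22+18+17+16+7 = 92
Hub - #101 - #102 - #103 - #105 - #104 - Hub: 12+22+18+3+16+11 = 82
Hub - #101 - #102 - #104 - #103 - #105 - Hub: 12+22+1+17+3+7 = 62
Hub - #101 - #102 - #104 - #105 - #103 - Hub: 12+22+1+16+3+8 = 62
Hub - #101 - #102 - #105 - #103 - #104 - Hub: 12+22+17+3+17+11 = 82
Hub - #101 - #102 - #105 - #104 - #103 - Hub: 12+22+17+16+17+8 = 92
Hub - #101 - #103 - #102 - #104 - #105 - Hub: 12+14+18+1+16+7 = 68
Hub - #101 - #103 - #102 - #105 - #104 - Hub: 12+14+18+17+16+11 = 88
Hub - #101 - #103 - #104 - #102 - #105 - Hub: 12+14+17+1+17+7 = 68
Hub - #101 - #103 - #104 - #105 - #102 - Hub: 12+14+17+16+17+10 = 86
Hub - #101 - #103 - #105 - #102 - #104 - Hub: 12+14+3+17+1+11 = 58
Hub - #101 - #103 - #105 - #104 - #102 - Hub: 12+14+3+16+1+10 = 56
Hub - #101 - #104 - #102 - #103 - #105 - Hub: 12+23+1+18+3+7 = 64
Hub - #101 - #104 - #102 - #105 - #103 - Hub: 12+23+1+17+3+8 = 64
… (46 more)
The minimum is 56.
One optimal route: Hub → #101 → #103 → #105 → #104 → #102 → Hub (or its reverse).

56 m — the shortest possible round trip.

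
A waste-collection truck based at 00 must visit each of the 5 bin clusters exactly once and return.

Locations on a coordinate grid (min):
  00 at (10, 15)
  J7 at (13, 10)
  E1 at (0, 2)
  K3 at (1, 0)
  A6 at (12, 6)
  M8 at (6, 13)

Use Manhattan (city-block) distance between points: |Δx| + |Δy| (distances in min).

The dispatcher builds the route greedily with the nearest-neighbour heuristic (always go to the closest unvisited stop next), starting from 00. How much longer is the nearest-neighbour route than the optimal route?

8 min longer than the optimal tour.

00: M8=6, J7=8, A6=11, E1=23, K3=24 ⇒ M8
M8: J7=10, A6=13, E1=17, K3=18 ⇒ J7
J7: A6=5, E1=21, K3=22 ⇒ A6
A6: E1=16, K3=17 ⇒ E1
E1: K3=3 ⇒ K3
NN route 00 → M8 → J7 → A6 → E1 → K3 → 00 costs 64.
Optimal: 00 → J7 → A6 → E1 → K3 → M8 → 00 costs 56 (by enumerating all 60 distinct tours).
Excess = 64 − 56 = 8.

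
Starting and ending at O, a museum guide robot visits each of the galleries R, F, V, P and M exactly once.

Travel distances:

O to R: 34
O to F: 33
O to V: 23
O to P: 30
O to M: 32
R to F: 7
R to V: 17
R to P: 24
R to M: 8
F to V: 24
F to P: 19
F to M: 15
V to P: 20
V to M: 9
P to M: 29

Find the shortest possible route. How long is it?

Minimum total distance: 96.

O-R-F-V-P-M-O: 34+7+24+20+29+32 = 146
O-R-F-V-M-P-O: 34+7+24+9+29+30 = 133
O-R-F-P-V-M-O: 34+7+19+20+9+32 = 121
O-R-F-P-M-V-O: 34+7+19+29+9+23 = 121
O-R-F-M-V-P-O: 34+7+15+9+20+30 = 115
O-R-F-M-P-V-O: 34+7+15+29+20+23 = 128
O-R-V-F-P-M-O: 34+17+24+19+29+32 = 155
O-R-V-F-M-P-O: 34+17+24+15+29+30 = 149
O-R-V-P-F-M-O: 34+17+20+19+15+32 = 137
O-R-V-P-M-F-O: 34+17+20+29+15+33 = 148
O-R-V-M-F-P-O: 34+17+9+15+19+30 = 124
O-R-V-M-P-F-O: 34+17+9+29+19+33 = 141
O-R-P-F-V-M-O: 34+24+19+24+9+32 = 142
O-R-P-F-M-V-O: 34+24+19+15+9+23 = 124
… (46 more)
O-V-M-R-F-P-O: 23+9+8+7+19+30 = 96  ← best
The minimum is 96.
One optimal route: O → V → M → R → F → P → O (or its reverse).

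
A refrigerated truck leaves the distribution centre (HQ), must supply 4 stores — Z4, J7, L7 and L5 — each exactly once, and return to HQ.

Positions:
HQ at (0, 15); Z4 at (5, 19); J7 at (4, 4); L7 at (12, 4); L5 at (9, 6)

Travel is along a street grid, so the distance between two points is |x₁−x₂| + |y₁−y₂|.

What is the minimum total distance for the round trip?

With 4 stops there are 4!/2 = 12 distinct round trips (a route and its reverse cost the same).
HQ-Z4-J7-L7-L5-HQ: 9+16+8+5+18 = 56
HQ-Z4-J7-L5-L7-HQ: 9+16+7+5+23 = 60
HQ-Z4-L7-J7-L5-HQ: 9+22+8+7+18 = 64
HQ-Z4-L7-L5-J7-HQ: 9+22+5+7+15 = 58
HQ-Z4-L5-J7-L7-HQ: 9+17+7+8+23 = 64
HQ-Z4-L5-L7-J7-HQ: 9+17+5+8+15 = 54
HQ-J7-Z4-L7-L5-HQ: 15+16+22+5+18 = 76
HQ-J7-Z4-L5-L7-HQ: 15+16+17+5+23 = 76
HQ-J7-L7-Z4-L5-HQ: 15+8+22+17+18 = 80
HQ-J7-L5-Z4-L7-HQ: 15+7+17+22+23 = 84
HQ-L7-Z4-J7-L5-HQ: 23+22+16+7+18 = 86
HQ-L7-J7-Z4-L5-HQ: 23+8+16+17+18 = 82
The minimum is 54.
One optimal route: HQ → Z4 → L5 → L7 → J7 → HQ (or its reverse).

Minimum total distance: 54.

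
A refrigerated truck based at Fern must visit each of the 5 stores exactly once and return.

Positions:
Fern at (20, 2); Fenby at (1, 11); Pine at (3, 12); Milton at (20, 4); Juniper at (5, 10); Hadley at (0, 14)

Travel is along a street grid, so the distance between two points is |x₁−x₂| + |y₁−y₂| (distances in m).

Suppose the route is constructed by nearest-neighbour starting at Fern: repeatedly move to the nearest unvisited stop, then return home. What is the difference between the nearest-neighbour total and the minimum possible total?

Excess over optimum: 2 m.

From Fern: Milton=2, Juniper=23, Pine=27, Fenby=28, Hadley=32 → choose Milton (2).
From Milton: Juniper=21, Pine=25, Fenby=26, Hadley=30 → choose Juniper (21).
From Juniper: Pine=4, Fenby=5, Hadley=9 → choose Pine (4).
From Pine: Fenby=3, Hadley=5 → choose Fenby (3).
From Fenby: Hadley=4 → choose Hadley (4).
NN route Fern → Milton → Juniper → Pine → Fenby → Hadley → Fern costs 66.
Optimal: Fern → Fenby → Hadley → Pine → Juniper → Milton → Fern costs 64 (by enumerating all 60 distinct tours).
Excess = 66 − 64 = 2.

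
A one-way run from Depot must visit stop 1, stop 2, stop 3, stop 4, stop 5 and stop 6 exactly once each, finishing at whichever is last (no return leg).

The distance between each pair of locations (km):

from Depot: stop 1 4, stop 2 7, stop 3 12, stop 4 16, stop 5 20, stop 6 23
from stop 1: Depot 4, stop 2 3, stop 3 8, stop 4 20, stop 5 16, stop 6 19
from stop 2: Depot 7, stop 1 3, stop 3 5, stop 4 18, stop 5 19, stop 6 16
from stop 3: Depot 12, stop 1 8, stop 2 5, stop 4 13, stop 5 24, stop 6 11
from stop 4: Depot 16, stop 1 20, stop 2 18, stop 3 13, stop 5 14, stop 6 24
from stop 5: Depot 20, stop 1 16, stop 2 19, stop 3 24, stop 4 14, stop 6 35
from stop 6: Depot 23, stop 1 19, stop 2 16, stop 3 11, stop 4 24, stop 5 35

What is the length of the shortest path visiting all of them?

There are 6! = 720 possible orderings.
Depot→stop 1→stop 2→stop 3→stop 4→stop 5→stop 6: 4+3+5+13+14+35 = 74
Depot→stop 1→stop 2→stop 3→stop 4→stop 6→stop 5: 4+3+5+13+24+35 = 84
Depot→stop 1→stop 2→stop 3→stop 5→stop 4→stop 6: 4+3+5+24+14+24 = 74
Depot→stop 1→stop 2→stop 3→stop 5→stop 6→stop 4: 4+3+5+24+35+24 = 95
Depot→stop 1→stop 2→stop 3→stop 6→stop 4→stop 5: 4+3+5+11+24+14 = 61
Depot→stop 1→stop 2→stop 3→stop 6→stop 5→stop 4: 4+3+5+11+35+14 = 72
Depot→stop 1→stop 2→stop 4→stop 3→stop 5→stop 6: 4+3+18+13+24+35 = 97
Depot→stop 1→stop 2→stop 4→stop 3→stop 6→stop 5: 4+3+18+13+11+35 = 84
… (712 more)
The minimum is 61.
One shortest path: Depot → stop 1 → stop 2 → stop 3 → stop 6 → stop 4 → stop 5.

61 km — the minimum one-way total.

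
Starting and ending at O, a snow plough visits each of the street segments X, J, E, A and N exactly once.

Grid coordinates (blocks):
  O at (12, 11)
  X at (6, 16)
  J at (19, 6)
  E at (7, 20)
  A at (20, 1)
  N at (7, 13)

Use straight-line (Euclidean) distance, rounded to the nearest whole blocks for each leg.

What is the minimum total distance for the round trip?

There are 60 distinct closed tours to check (reversals are equivalent).
O-X-J-E-A-N-O: 8+16+18+23+18+5 = 88
O-X-J-E-N-A-O: 8+16+18+7+18+13 = 80
O-X-J-A-E-N-O: 8+16+5+23+7+5 = 64
O-X-J-A-N-E-O: 8+16+5+18+7+10 = 64
O-X-J-N-E-A-O: 8+16+14+7+23+13 = 81
O-X-J-N-A-E-O: 8+16+14+18+23+10 = 89
O-X-E-J-A-N-O: 8+4+18+5+18+5 = 58
O-X-E-J-N-A-O: 8+4+18+14+18+13 = 75
O-X-E-A-J-N-O: 8+4+23+5+14+5 = 59
O-X-E-A-N-J-O: 8+4+23+18+14+9 = 76
O-X-E-N-J-A-O: 8+4+7+14+5+13 = 51
O-X-E-N-A-J-O: 8+4+7+18+5+9 = 51
O-X-A-J-E-N-O: 8+21+5+18+7+5 = 64
O-X-A-J-N-E-O: 8+21+5+14+7+10 = 65
… (46 more)
O-A-J-E-X-N-O: 13+5+18+4+3+5 = 48  ← best
The minimum is 48.
One optimal route: O → A → J → E → X → N → O (or its reverse).

Minimum total distance: 48 blocks.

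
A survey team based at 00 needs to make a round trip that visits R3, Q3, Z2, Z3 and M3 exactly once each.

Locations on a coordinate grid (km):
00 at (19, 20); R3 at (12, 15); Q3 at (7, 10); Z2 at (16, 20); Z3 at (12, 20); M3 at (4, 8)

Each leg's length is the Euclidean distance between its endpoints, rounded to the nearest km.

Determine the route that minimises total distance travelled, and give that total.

41 km — the shortest possible round trip.

There are 60 distinct closed tours to check (reversals are equivalent).
00-R3-Q3-Z2-Z3-M3-00: 9+7+13+4+14+19 = 66
00-R3-Q3-Z2-M3-Z3-00: 9+7+13+17+14+7 = 67
00-R3-Q3-Z3-Z2-M3-00: 9+7+11+4+17+19 = 67
00-R3-Q3-Z3-M3-Z2-00: 9+7+11+14+17+3 = 61
00-R3-Q3-M3-Z2-Z3-00: 9+7+4+17+4+7 = 48
00-R3-Q3-M3-Z3-Z2-00: 9+7+4+14+4+3 = 41
00-R3-Z2-Q3-Z3-M3-00: 9+6+13+11+14+19 = 72
00-R3-Z2-Q3-M3-Z3-00: 9+6+13+4+14+7 = 53
00-R3-Z2-Z3-Q3-M3-00: 9+6+4+11+4+19 = 53
00-R3-Z2-Z3-M3-Q3-00: 9+6+4+14+4+16 = 53
00-R3-Z2-M3-Q3-Z3-00: 9+6+17+4+11+7 = 54
00-R3-Z2-M3-Z3-Q3-00: 9+6+17+14+11+16 = 73
00-R3-Z3-Q3-Z2-M3-00: 9+5+11+13+17+19 = 74
00-R3-Z3-Q3-M3-Z2-00: 9+5+11+4+17+3 = 49
… (46 more)
The minimum is 41.
One optimal route: 00 → R3 → Q3 → M3 → Z3 → Z2 → 00 (or its reverse).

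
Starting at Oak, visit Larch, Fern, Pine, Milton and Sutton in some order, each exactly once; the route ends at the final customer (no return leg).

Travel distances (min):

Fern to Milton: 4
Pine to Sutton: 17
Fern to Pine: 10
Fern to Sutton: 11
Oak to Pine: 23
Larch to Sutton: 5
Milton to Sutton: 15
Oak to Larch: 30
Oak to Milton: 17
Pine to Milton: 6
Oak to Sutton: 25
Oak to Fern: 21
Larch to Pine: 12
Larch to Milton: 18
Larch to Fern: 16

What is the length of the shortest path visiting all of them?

There are 5! = 120 possible orderings.
Oak→Larch→Fern→Pine→Milton→Sutton: 30+16+10+6+15 = 77
Oak→Larch→Fern→Pine→Sutton→Milton: 30+16+10+17+15 = 88
Oak→Larch→Fern→Milton→Pine→Sutton: 30+16+4+6+17 = 73
Oak→Larch→Fern→Milton→Sutton→Pine: 30+16+4+15+17 = 82
Oak→Larch→Fern→Sutton→Pine→Milton: 30+16+11+17+6 = 80
Oak→Larch→Fern→Sutton→Milton→Pine: 30+16+11+15+6 = 78
Oak→Larch→Pine→Fern→Milton→Sutton: 30+12+10+4+15 = 71
Oak→Larch→Pine→Fern→Sutton→Milton: 30+12+10+11+15 = 78
Oak→Larch→Pine→Milton→Fern→Sutton: 30+12+6+4+11 = 63
Oak→Larch→Pine→Milton→Sutton→Fern: 30+12+6+15+11 = 74
Oak→Larch→Pine→Sutton→Fern→Milton: 30+12+17+11+4 = 74
Oak→Larch→Pine→Sutton→Milton→Fern: 30+12+17+15+4 = 78
Oak→Larch→Milton→Fern→Pine→Sutton: 30+18+4+10+17 = 79
Oak→Larch→Milton→Fern→Sutton→Pine: 30+18+4+11+17 = 80
… (106 more)
Oak→Fern→Milton→Pine→Larch→Sutton: 21+4+6+12+5 = 48  ← best
The minimum is 48.
One shortest path: Oak → Fern → Milton → Pine → Larch → Sutton.

Minimum one-way distance = 48 min.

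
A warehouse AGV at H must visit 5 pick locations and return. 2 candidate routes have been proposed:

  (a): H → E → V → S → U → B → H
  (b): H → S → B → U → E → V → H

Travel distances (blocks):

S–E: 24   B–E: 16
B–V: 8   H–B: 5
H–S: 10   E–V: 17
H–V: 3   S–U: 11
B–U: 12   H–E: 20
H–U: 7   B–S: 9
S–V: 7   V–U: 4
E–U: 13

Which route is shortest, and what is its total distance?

64 blocks — (b) is the shortest.

(a): 20 + 17 + 7 + 11 + 12 + 5 = 72
(b): 10 + 9 + 12 + 13 + 17 + 3 = 64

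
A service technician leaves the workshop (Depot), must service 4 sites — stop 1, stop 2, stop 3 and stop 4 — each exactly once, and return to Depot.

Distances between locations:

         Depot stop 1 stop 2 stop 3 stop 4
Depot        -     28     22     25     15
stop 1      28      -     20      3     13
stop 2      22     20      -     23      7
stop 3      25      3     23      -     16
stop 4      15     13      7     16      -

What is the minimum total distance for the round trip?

Shortest round trip = 70.

With 4 stops there are 4!/2 = 12 distinct round trips (a route and its reverse cost the same).
Depot - stop 1 - stop 2 - stop 3 - stop 4 - Depot: 28+20+23+16+15 = 102
Depot - stop 1 - stop 2 - stop 4 - stop 3 - Depot: 28+20+7+16+25 = 96
Depot - stop 1 - stop 3 - stop 2 - stop 4 - Depot: 28+3+23+7+15 = 76
Depot - stop 1 - stop 3 - stop 4 - stop 2 - Depot: 28+3+16+7+22 = 76
Depot - stop 1 - stop 4 - stop 2 - stop 3 - Depot: 28+13+7+23+25 = 96
Depot - stop 1 - stop 4 - stop 3 - stop 2 - Depot: 28+13+16+23+22 = 102
Depot - stop 2 - stop 1 - stop 3 - stop 4 - Depot: 22+20+3+16+15 = 76
Depot - stop 2 - stop 1 - stop 4 - stop 3 - Depot: 22+20+13+16+25 = 96
Depot - stop 2 - stop 3 - stop 1 - stop 4 - Depot: 22+23+3+13+15 = 76
Depot - stop 2 - stop 4 - stop 1 - stop 3 - Depot: 22+7+13+3+25 = 70
Depot - stop 3 - stop 1 - stop 2 - stop 4 - Depot: 25+3+20+7+15 = 70
Depot - stop 3 - stop 2 - stop 1 - stop 4 - Depot: 25+23+20+13+15 = 96
The minimum is 70.
One optimal route: Depot → stop 2 → stop 4 → stop 1 → stop 3 → Depot (or its reverse).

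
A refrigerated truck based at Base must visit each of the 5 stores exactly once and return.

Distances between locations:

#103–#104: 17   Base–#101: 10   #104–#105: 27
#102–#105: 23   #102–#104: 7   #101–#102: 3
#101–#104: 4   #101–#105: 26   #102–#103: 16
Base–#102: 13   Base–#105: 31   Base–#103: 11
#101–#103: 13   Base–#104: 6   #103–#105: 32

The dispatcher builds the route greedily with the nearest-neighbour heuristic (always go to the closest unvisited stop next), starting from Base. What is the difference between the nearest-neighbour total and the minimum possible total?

The nearest-neighbour route is 13 longer than optimal.

From Base: #104=6, #101=10, #103=11, #102=13, #105=31 → choose #104 (6).
From #104: #101=4, #102=7, #103=17, #105=27 → choose #101 (4).
From #101: #102=3, #103=13, #105=26 → choose #102 (3).
From #102: #103=16, #105=23 → choose #103 (16).
From #103: #105=32 → choose #105 (32).
NN route Base → #104 → #101 → #102 → #103 → #105 → Base costs 92.
Optimal: Base → #103 → #105 → #102 → #101 → #104 → Base costs 79 (by enumerating all 60 distinct tours).
Excess = 92 − 79 = 13.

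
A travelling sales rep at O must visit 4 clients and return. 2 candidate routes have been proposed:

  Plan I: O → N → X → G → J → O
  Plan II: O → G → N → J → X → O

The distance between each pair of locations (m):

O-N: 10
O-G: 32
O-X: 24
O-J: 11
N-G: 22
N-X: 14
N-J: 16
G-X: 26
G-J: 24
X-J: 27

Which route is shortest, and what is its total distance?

Plan I: 10 + 14 + 26 + 24 + 11 = 85
Plan II: 32 + 22 + 16 + 27 + 24 = 121

Shortest is Plan I, total 85 m.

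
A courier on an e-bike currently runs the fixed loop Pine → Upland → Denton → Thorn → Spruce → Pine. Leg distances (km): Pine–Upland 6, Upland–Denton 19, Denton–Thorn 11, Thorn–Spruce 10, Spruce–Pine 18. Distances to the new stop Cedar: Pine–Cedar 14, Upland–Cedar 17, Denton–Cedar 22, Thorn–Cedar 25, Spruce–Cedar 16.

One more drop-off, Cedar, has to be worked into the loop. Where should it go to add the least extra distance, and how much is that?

Insertion cost between consecutive stops i–j is d(i,Cedar) + d(Cedar,j) − d(i,j):
  between Pine and Upland: 14 + 17 − 6 = 25
  between Upland and Denton: 17 + 22 − 19 = 20
  between Denton and Thorn: 22 + 25 − 11 = 36
  between Thorn and Spruce: 25 + 16 − 10 = 31
  between Spruce and Pine: 16 + 14 − 18 = 12
Cheapest insertion is between Spruce and Pine, adding 12.
New total = 64 + 12 = 76.

Adding 12 km by placing Cedar on the Spruce–Pine leg.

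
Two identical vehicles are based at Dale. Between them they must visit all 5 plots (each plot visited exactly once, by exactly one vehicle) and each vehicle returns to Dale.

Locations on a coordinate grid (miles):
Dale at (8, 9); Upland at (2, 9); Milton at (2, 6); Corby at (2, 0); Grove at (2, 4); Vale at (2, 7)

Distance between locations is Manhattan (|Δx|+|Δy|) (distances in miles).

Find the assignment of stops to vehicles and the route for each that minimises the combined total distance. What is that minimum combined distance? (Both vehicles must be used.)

42 miles — the smallest possible combined total.

Try each way of splitting the stops between the two vehicles (each non-empty) and, for each split, find the best tour for each vehicle:
  {Upland} + {Milton, Corby, Grove, Vale}: 12 + 30 = 42
  {Milton} + {Upland, Corby, Grove, Vale}: 18 + 30 = 48
  {Upland, Milton} + {Corby, Grove, Vale}: 18 + 30 = 48
  {Corby} + {Upland, Milton, Grove, Vale}: 30 + 22 = 52
  {Upland, Corby} + {Milton, Grove, Vale}: 30 + 22 = 52
  {Milton, Corby} + {Upland, Grove, Vale}: 30 + 22 = 52
  … (15 splits in total)
Best: vehicle 1 Dale → Upland → Dale = 12; vehicle 2 Dale → Milton → Corby → Grove → Vale → Dale = 30; combined 42.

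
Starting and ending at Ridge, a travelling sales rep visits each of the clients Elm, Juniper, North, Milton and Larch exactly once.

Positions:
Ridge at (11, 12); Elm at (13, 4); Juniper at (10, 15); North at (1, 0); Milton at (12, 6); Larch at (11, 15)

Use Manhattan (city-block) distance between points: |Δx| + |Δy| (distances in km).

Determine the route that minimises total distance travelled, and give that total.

54 km — the shortest possible round trip.

There are 60 distinct closed tours to check (reversals are equivalent).
Ridge → Elm → Juniper → North → Milton → Larch → Ridge: 10+14+24+17+10+3 = 78
Ridge → Elm → Juniper → North → Larch → Milton → Ridge: 10+14+24+25+10+7 = 90
Ridge → Elm → Juniper → Milton → North → Larch → Ridge: 10+14+11+17+25+3 = 80
Ridge → Elm → Juniper → Milton → Larch → North → Ridge: 10+14+11+10+25+22 = 92
Ridge → Elm → Juniper → Larch → North → Milton → Ridge: 10+14+1+25+17+7 = 74
Ridge → Elm → Juniper → Larch → Milton → North → Ridge: 10+14+1+10+17+22 = 74
Ridge → Elm → North → Juniper → Milton → Larch → Ridge: 10+16+24+11+10+3 = 74
Ridge → Elm → North → Juniper → Larch → Milton → Ridge: 10+16+24+1+10+7 = 68
Ridge → Elm → North → Milton → Juniper → Larch → Ridge: 10+16+17+11+1+3 = 58
Ridge → Elm → North → Milton → Larch → Juniper → Ridge: 10+16+17+10+1+4 = 58
Ridge → Elm → North → Larch → Juniper → Milton → Ridge: 10+16+25+1+11+7 = 70
Ridge → Elm → North → Larch → Milton → Juniper → Ridge: 10+16+25+10+11+4 = 76
Ridge → Elm → Milton → Juniper → North → Larch → Ridge: 10+3+11+24+25+3 = 76
Ridge → Elm → Milton → Juniper → Larch → North → Ridge: 10+3+11+1+25+22 = 72
… (46 more)
Ridge → Milton → Elm → North → Juniper → Larch → Ridge: 7+3+16+24+1+3 = 54  ← best
The minimum is 54.
One optimal route: Ridge → Milton → Elm → North → Juniper → Larch → Ridge (or its reverse).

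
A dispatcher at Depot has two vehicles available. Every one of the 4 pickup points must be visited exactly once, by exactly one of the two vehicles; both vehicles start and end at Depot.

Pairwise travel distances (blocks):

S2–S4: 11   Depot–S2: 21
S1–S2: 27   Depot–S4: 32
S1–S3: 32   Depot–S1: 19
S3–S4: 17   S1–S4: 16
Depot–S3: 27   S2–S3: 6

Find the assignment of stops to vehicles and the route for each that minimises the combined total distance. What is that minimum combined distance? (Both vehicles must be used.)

114 blocks — the smallest possible combined total.

There are 2^3 − 1 = 7 ways to divide the 4 stops into two non-empty groups. For each, the best each vehicle can do is its own shortest tour through its group:
  {S1} + {S2, S3, S4}: 38 + 76 = 114
  {S2} + {S1, S3, S4}: 42 + 79 = 121
  {S1, S2} + {S3, S4}: 67 + 76 = 143
  {S3} + {S1, S2, S4}: 54 + 67 = 121
  {S1, S3} + {S2, S4}: 78 + 64 = 142
  {S2, S3} + {S1, S4}: 54 + 67 = 121
  … (7 splits in total)
Best: vehicle 1 Depot → S1 → Depot = 38; vehicle 2 Depot → S2 → S3 → S4 → Depot = 76; combined 114.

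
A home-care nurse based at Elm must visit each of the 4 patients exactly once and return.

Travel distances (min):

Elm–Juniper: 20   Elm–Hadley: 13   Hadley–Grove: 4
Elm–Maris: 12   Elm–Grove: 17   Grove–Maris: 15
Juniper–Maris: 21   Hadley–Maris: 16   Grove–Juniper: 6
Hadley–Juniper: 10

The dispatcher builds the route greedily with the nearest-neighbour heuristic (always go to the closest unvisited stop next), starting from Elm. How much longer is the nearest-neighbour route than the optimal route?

From Elm: Maris=12, Hadley=13, Grove=17, Juniper=20 → choose Maris (12).
From Maris: Grove=15, Hadley=16, Juniper=21 → choose Grove (15).
From Grove: Hadley=4, Juniper=6 → choose Hadley (4).
From Hadley: Juniper=10 → choose Juniper (10).
NN route Elm → Maris → Grove → Hadley → Juniper → Elm costs 61.
Optimal: Elm → Hadley → Grove → Juniper → Maris → Elm costs 56 (by enumerating all 12 distinct tours).
Excess = 61 − 56 = 5.

The nearest-neighbour route is 5 min longer than optimal.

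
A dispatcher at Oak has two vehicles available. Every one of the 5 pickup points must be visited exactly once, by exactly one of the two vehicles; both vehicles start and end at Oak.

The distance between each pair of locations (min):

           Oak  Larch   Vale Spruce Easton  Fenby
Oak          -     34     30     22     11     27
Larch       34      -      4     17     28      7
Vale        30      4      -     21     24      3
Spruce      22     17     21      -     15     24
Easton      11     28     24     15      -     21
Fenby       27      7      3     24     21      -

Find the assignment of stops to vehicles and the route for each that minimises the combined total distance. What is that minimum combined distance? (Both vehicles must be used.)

Check every non-empty split of the stops between the two vehicles; for each half take its own optimal tour:
  {Larch} + {Vale, Spruce, Easton, Fenby}: 68 + 77 = 145
  {Vale} + {Larch, Spruce, Easton, Fenby}: 60 + 77 = 137
  {Larch, Vale} + {Spruce, Easton, Fenby}: 68 + 77 = 145
  {Spruce} + {Larch, Vale, Easton, Fenby}: 44 + 73 = 117
  {Larch, Spruce} + {Vale, Easton, Fenby}: 73 + 65 = 138
  {Vale, Spruce} + {Larch, Easton, Fenby}: 73 + 73 = 146
  … (15 splits in total)
  {Easton} + {Larch, Vale, Spruce, Fenby}: 22 + 73 = 95  ← best
Best: vehicle 1 Oak → Easton → Oak = 22; vehicle 2 Oak → Spruce → Larch → Vale → Fenby → Oak = 73; combined 95.

95 min — the smallest possible combined total.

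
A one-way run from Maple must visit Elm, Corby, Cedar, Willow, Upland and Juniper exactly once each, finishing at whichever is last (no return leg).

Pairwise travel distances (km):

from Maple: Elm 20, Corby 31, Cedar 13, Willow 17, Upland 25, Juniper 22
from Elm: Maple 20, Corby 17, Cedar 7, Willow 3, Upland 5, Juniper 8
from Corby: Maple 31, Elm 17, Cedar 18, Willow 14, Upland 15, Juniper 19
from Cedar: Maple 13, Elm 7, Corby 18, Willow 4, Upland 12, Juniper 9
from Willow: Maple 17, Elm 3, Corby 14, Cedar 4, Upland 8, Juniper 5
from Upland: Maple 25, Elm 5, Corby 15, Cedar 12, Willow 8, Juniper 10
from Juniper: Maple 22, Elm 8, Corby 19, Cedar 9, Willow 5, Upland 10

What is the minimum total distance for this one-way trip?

50 km — the minimum one-way total.

There are 6! = 720 possible orderings.
Maple→Elm→Corby→Cedar→Willow→Upland→Juniper: 20+17+18+4+8+10 = 77
Maple→Elm→Corby→Cedar→Willow→Juniper→Upland: 20+17+18+4+5+10 = 74
Maple→Elm→Corby→Cedar→Upland→Willow→Juniper: 20+17+18+12+8+5 = 80
Maple→Elm→Corby→Cedar→Upland→Juniper→Willow: 20+17+18+12+10+5 = 82
Maple→Elm→Corby→Cedar→Juniper→Willow→Upland: 20+17+18+9+5+8 = 77
Maple→Elm→Corby→Cedar→Juniper→Upland→Willow: 20+17+18+9+10+8 = 82
Maple→Elm→Corby→Willow→Cedar→Upland→Juniper: 20+17+14+4+12+10 = 77
Maple→Elm→Corby→Willow→Cedar→Juniper→Upland: 20+17+14+4+9+10 = 74
… (712 more)
Maple→Cedar→Willow→Juniper→Elm→Upland→Corby: 13+4+5+8+5+15 = 50  ← best
The minimum is 50.
One shortest path: Maple → Cedar → Willow → Juniper → Elm → Upland → Corby.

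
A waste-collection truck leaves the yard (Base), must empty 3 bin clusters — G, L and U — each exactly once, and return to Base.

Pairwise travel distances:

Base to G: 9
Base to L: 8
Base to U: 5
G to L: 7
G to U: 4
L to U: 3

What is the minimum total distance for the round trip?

With 3 stops there are 3!/2 = 3 distinct round trips (a route and its reverse cost the same).
Base - G - L - U - Base: 9+7+3+5 = 24
Base - G - U - L - Base: 9+4+3+8 = 24
Base - L - G - U - Base: 8+7+4+5 = 24
The minimum is 24.
One optimal route: Base → G → L → U → Base (or its reverse).

24 — the shortest possible round trip.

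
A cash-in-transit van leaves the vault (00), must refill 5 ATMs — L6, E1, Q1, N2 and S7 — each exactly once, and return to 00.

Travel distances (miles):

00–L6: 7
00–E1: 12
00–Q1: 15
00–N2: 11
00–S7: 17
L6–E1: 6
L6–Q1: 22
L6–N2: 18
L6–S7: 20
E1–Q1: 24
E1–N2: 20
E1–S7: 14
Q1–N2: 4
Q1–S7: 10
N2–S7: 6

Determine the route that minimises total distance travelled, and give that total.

With 5 stops there are 5!/2 = 60 distinct round trips (a route and its reverse cost the same).
00-L6-E1-Q1-N2-S7-00: 7+6+24+4+6+17 = 64
00-L6-E1-Q1-S7-N2-00: 7+6+24+10+6+11 = 64
00-L6-E1-N2-Q1-S7-00: 7+6+20+4+10+17 = 64
00-L6-E1-N2-S7-Q1-00: 7+6+20+6+10+15 = 64
00-L6-E1-S7-Q1-N2-00: 7+6+14+10+4+11 = 52
00-L6-E1-S7-N2-Q1-00: 7+6+14+6+4+15 = 52
00-L6-Q1-E1-N2-S7-00: 7+22+24+20+6+17 = 96
00-L6-Q1-E1-S7-N2-00: 7+22+24+14+6+11 = 84
00-L6-Q1-N2-E1-S7-00: 7+22+4+20+14+17 = 84
00-L6-Q1-N2-S7-E1-00: 7+22+4+6+14+12 = 65
00-L6-Q1-S7-E1-N2-00: 7+22+10+14+20+11 = 84
00-L6-Q1-S7-N2-E1-00: 7+22+10+6+20+12 = 77
00-L6-N2-E1-Q1-S7-00: 7+18+20+24+10+17 = 96
00-L6-N2-E1-S7-Q1-00: 7+18+20+14+10+15 = 84
… (46 more)
The minimum is 52.
One optimal route: 00 → L6 → E1 → S7 → Q1 → N2 → 00 (or its reverse).

Shortest round trip = 52 miles.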